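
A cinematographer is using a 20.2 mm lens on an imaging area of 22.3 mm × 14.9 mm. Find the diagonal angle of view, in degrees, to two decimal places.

Sensor diagonal = √(22.3² + 14.9²) = √719.3000 ≈ 26.8198 mm.
Angle of view α = 2·arctan(d/2f) with d = 26.8198 mm and f = 20.2 mm.
d/2f = 0.66386; arctan(0.66386) ≈ 33.5784°, so α ≈ 67.1568°.

67.16°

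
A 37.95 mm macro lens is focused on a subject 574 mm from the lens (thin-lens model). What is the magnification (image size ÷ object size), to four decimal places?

0.0708×

Thin lens: 1/f = 1/dₒ + 1/dᵢ → 1/dᵢ = 1/37.95 − 1/574 = 0.0246083 mm⁻¹, so dᵢ ≈ 40.6367 mm.
Magnification m = dᵢ/dₒ = 40.6367/574 ≈ 0.07080.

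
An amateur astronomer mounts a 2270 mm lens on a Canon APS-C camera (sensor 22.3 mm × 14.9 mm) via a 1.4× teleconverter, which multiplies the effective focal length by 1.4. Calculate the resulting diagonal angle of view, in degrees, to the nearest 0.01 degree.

Effective focal length f = 2270 × 1.4 = 3178 mm.
Sensor diagonal = √(22.3² + 14.9²) = √719.3000 ≈ 26.8198 mm.
α = 2·arctan(26.820 / (2 × 3178)) = 2·arctan(0.00422) ≈ 0.4835°.

0.48°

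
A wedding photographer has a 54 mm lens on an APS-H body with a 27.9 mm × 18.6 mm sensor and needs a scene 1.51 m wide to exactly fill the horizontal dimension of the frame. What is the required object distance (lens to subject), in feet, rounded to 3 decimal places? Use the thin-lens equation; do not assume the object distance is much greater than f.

W: 1.51 m = 1510 mm.
Magnification m = w/W = dᵢ/dₒ; combined with 1/f = 1/dₒ + 1/dᵢ this gives dₒ = f·(1 + W/w).
dₒ = 54 mm × (1 + 1510/27.9) = 54 × 55.1219 ≈ 2976.581 mm = 2976.581/304.8 ft = 9.76568 ft.

9.766 ft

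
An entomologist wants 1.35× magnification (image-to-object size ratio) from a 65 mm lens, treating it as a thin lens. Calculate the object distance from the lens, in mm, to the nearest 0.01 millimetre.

With m = dᵢ/dₒ and 1/f = 1/dₒ + 1/dᵢ, substituting dᵢ = m·dₒ gives 1/f = (1 + 1/m)/dₒ, hence dₒ = f·(1 + 1/m).
dₒ = 65 × (1 + 1/1.35) = 65 × 1.74074 ≈ 113.148 mm.

113.15 mm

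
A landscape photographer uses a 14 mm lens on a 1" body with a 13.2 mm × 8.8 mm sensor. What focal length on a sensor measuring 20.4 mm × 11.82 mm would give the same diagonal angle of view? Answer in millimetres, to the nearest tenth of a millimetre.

20.8 mm

Sensor diagonal = √(13.2² + 8.8²) = √251.6800 ≈ 15.8644 mm.
Sensor diagonal = √(20.4² + 11.82²) = √555.8724 ≈ 23.5769 mm.
Equal angle of view means equal diagonal/f ratio, so f₂ = f₁ · (diagonal₂/diagonal₁) = 14 × 23.5769/15.8644.
f₂ = 14 × 1.48615 ≈ 20.806 mm.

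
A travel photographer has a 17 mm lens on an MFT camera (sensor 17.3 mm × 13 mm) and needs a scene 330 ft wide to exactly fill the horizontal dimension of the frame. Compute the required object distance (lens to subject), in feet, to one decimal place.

324.3 ft

W: 330 ft × 304.8 mm/ft = 100584.00 mm.
Magnification m = w/W = dᵢ/dₒ; combined with 1/f = 1/dₒ + 1/dᵢ this gives dₒ = f·(1 + W/w).
dₒ = 17 mm × (1 + 100584/17.3) = 17 × 5815.1039 ≈ 98856.766 mm = 98856.766/304.8 ft = 324.333 ft.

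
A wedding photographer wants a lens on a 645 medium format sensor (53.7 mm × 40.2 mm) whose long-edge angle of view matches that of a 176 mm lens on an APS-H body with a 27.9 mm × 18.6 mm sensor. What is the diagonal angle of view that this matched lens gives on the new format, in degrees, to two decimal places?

Equal long-edge AOV ⇒ f₂ = f₁ · 53.7/27.9 = 176 × 1.92473 ≈ 338.7527 mm.
Sensor diagonal = √(53.7² + 40.2²) = √4499.7300 ≈ 67.0800 mm.
Diagonal AOV on the new format = 2·arctan(67.0800 / (2 × 338.7527)) = 2·arctan(0.09901) ≈ 11.3089°.

11.31°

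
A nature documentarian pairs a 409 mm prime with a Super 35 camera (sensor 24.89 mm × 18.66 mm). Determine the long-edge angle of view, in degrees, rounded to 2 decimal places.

Angle of view α = 2·arctan(w/2f) with w = 24.89 mm and f = 409 mm.
w/2f = 0.03043; arctan(0.03043) ≈ 1.7429°, so α ≈ 3.4857°.

3.49°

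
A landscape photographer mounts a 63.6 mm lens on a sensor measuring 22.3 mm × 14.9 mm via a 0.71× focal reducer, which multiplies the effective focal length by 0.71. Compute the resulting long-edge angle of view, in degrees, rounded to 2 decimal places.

27.74°

Effective focal length f = 63.6 × 0.71 = 45.156 mm.
α = 2·arctan(22.3 / (2 × 45.156)) = 2·arctan(0.24692) ≈ 27.7403°.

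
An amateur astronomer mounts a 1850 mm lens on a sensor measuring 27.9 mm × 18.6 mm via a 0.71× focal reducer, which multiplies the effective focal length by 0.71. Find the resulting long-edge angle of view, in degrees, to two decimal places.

1.22°

Effective focal length f = 1850 × 0.71 = 1313.5 mm.
α = 2·arctan(27.9 / (2 × 1313.5)) = 2·arctan(0.01062) ≈ 1.2170°.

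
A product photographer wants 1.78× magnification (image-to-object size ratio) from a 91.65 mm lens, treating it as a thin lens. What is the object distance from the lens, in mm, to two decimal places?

143.14 mm

With m = dᵢ/dₒ and 1/f = 1/dₒ + 1/dᵢ, substituting dᵢ = m·dₒ gives 1/f = (1 + 1/m)/dₒ, hence dₒ = f·(1 + 1/m).
dₒ = 91.65 × (1 + 1/1.78) = 91.65 × 1.56180 ≈ 143.139 mm.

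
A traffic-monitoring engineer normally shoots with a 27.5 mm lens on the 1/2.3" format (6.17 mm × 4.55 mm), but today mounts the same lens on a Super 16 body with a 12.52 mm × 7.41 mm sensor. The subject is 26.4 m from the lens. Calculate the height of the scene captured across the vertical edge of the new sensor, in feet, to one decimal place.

23.3 ft

The focal length stays 27.5 mm; the relevant sensor dimension is now h = 7.41 mm. Object distance dₒ = 26.4 m = 26400 mm.
Thin-lens field height W = h·(dₒ − f)/f = 7.41 × (26400 − 27.5)/27.5 ≈ 7106.190 mm = 7106.190/304.8 ft = 23.3143 ft.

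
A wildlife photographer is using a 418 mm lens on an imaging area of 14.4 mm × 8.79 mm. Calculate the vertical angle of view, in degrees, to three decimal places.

1.205°

Angle of view α = 2·arctan(h/2f) with h = 8.79 mm and f = 418 mm.
h/2f = 0.01051; arctan(0.01051) ≈ 0.6024°, so α ≈ 1.2048°.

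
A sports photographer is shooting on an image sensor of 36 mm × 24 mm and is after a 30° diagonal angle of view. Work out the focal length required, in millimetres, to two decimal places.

80.74 mm

Sensor diagonal = √(36² + 24²) = √1872.0000 ≈ 43.2666 mm.
From α = 2·arctan(d/2f) we get f = d / (2·tan(α/2)).
With d = 43.2666 mm and α/2 = 15°, tan(α/2) ≈ 0.26795, so f ≈ 43.2666 / 0.53590 ≈ 80.7366 mm.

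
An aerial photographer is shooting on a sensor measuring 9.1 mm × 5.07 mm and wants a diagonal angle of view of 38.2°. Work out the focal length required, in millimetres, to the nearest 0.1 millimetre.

15.0 mm

Sensor diagonal = √(9.1² + 5.07²) = √108.5149 ≈ 10.4170 mm.
From α = 2·arctan(d/2f) we get f = d / (2·tan(α/2)).
With d = 10.4170 mm and α/2 = 19.1°, tan(α/2) ≈ 0.34628, so f ≈ 10.4170 / 0.69256 ≈ 15.0413 mm.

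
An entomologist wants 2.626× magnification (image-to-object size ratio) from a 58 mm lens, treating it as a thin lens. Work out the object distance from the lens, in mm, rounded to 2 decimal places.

80.09 mm

With m = dᵢ/dₒ and 1/f = 1/dₒ + 1/dᵢ, substituting dᵢ = m·dₒ gives 1/f = (1 + 1/m)/dₒ, hence dₒ = f·(1 + 1/m).
dₒ = 58 × (1 + 1/2.626) = 58 × 1.38081 ≈ 80.087 mm.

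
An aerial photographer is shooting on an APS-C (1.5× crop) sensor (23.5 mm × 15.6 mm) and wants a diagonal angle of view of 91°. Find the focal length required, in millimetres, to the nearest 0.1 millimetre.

13.9 mm

Sensor diagonal = √(23.5² + 15.6²) = √795.6100 ≈ 28.2066 mm.
From α = 2·arctan(d/2f) we get f = d / (2·tan(α/2)).
With d = 28.2066 mm and α/2 = 45.5°, tan(α/2) ≈ 1.01761, so f ≈ 28.2066 / 2.03521 ≈ 13.8593 mm.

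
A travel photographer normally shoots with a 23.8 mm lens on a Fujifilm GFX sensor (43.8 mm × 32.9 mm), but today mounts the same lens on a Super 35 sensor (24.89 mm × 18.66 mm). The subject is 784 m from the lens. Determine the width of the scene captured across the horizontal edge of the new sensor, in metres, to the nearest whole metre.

The focal length stays 23.8 mm; the relevant sensor dimension is now w = 24.89 mm. Object distance dₒ = 784 m = 784000 mm.
Thin-lens field width W = w·(dₒ − f)/f = 24.89 × (784000 − 23.8)/23.8 ≈ 819880.992 mm = 819.881 m.

820 m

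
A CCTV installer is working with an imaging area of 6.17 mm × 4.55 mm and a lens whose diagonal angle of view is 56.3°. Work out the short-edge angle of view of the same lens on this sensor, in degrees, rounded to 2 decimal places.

Sensor diagonal = √(6.17² + 4.55²) = √58.7714 ≈ 7.6663 mm.
From the diagonal AOV: f = 7.6663 / (2·tan(28.15°)) = 7.6663 / 1.07014 ≈ 7.1638 mm.
Short-edge AOV = 2·arctan(4.55 / (2 × 7.1638)) = 2·arctan(0.31757) ≈ 35.2367°.

35.24°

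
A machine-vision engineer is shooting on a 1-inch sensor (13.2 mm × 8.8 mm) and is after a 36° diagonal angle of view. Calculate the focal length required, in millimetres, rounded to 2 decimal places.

Sensor diagonal = √(13.2² + 8.8²) = √251.6800 ≈ 15.8644 mm.
From α = 2·arctan(d/2f) we get f = d / (2·tan(α/2)).
With d = 15.8644 mm and α/2 = 18°, tan(α/2) ≈ 0.32492, so f ≈ 15.8644 / 0.64984 ≈ 24.4128 mm.

24.41 mm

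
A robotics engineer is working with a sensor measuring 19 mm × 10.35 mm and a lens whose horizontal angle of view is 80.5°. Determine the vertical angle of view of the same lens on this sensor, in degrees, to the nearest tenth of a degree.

From the horizontal AOV: f = 19 / (2·tan(40.25°)) = 19 / 1.69312 ≈ 11.2219 mm.
Vertical AOV = 2·arctan(10.35 / (2 × 11.2219)) = 2·arctan(0.46115) ≈ 49.5139°.

49.5°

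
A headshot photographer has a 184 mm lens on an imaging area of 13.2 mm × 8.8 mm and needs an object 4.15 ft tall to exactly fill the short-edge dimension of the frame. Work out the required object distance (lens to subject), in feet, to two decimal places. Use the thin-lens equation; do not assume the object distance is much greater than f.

W: 4.15 ft × 304.8 mm/ft = 1264.92 mm.
Magnification m = h/W = dᵢ/dₒ; combined with 1/f = 1/dₒ + 1/dᵢ this gives dₒ = f·(1 + W/h).
dₒ = 184 mm × (1 + 1264.92/8.8) = 184 × 144.7409 ≈ 26632.326 mm = 26632.326/304.8 ft = 87.3764 ft.

87.38 ft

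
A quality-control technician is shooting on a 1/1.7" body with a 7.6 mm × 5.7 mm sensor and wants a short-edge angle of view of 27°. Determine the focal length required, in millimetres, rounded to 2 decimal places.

11.87 mm

From α = 2·arctan(h/2f) we get f = h / (2·tan(α/2)).
With h = 5.7 mm and α/2 = 13.5°, tan(α/2) ≈ 0.24008, so f ≈ 5.7 / 0.48016 ≈ 11.8711 mm.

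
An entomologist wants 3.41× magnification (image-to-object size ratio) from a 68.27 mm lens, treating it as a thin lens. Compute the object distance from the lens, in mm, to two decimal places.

88.29 mm

With m = dᵢ/dₒ and 1/f = 1/dₒ + 1/dᵢ, substituting dᵢ = m·dₒ gives 1/f = (1 + 1/m)/dₒ, hence dₒ = f·(1 + 1/m).
dₒ = 68.27 × (1 + 1/3.41) = 68.27 × 1.29326 ≈ 88.291 mm.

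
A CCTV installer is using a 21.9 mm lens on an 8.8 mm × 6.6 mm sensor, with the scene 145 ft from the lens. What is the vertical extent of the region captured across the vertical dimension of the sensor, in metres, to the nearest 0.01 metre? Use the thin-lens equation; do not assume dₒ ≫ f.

dₒ: 145 ft × 304.8 mm/ft = 44196.00 mm.
Similar triangles through the lens centre give W/dₒ = h/dᵢ; with 1/f = 1/dₒ + 1/dᵢ this gives W = h·(dₒ − f)/f.
W = 6.6 mm × (44196 − 21.9) / 21.9 = 6.6 × 2017.0821 ≈ 13312.742 mm = 13.3127 m.

13.31 m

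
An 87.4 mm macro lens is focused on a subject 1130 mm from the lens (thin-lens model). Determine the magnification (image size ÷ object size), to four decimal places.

0.0838×

Thin lens: 1/f = 1/dₒ + 1/dᵢ → 1/dᵢ = 1/87.4 − 1/1130 = 0.0105567 mm⁻¹, so dᵢ ≈ 94.7266 mm.
Magnification m = dᵢ/dₒ = 94.7266/1130 ≈ 0.08383.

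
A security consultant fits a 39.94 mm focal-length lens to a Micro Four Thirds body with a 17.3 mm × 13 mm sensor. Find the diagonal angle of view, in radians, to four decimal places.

Sensor diagonal = √(17.3² + 13²) = √468.2900 ≈ 21.6400 mm.
Angle of view α = 2·arctan(d/2f) with d = 21.6400 mm and f = 39.94 mm.
d/2f = 0.27091; arctan(0.27091) ≈ 0.2646 rad, so α ≈ 0.5291 rad.

0.5291 rad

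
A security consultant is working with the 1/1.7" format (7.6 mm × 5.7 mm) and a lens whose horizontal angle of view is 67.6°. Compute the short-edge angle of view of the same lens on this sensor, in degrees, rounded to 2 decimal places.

From the horizontal AOV: f = 7.6 / (2·tan(33.8°)) = 7.6 / 1.33888 ≈ 5.6764 mm.
Short-edge AOV = 2·arctan(5.7 / (2 × 5.6764)) = 2·arctan(0.50208) ≈ 53.3207°.

53.32°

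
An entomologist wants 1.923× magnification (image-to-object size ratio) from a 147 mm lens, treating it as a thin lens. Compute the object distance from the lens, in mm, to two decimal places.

223.44 mm

With m = dᵢ/dₒ and 1/f = 1/dₒ + 1/dᵢ, substituting dᵢ = m·dₒ gives 1/f = (1 + 1/m)/dₒ, hence dₒ = f·(1 + 1/m).
dₒ = 147 × (1 + 1/1.923) = 147 × 1.52002 ≈ 223.443 mm.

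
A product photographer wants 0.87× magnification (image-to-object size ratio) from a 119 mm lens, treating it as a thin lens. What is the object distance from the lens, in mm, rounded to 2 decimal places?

With m = dᵢ/dₒ and 1/f = 1/dₒ + 1/dᵢ, substituting dᵢ = m·dₒ gives 1/f = (1 + 1/m)/dₒ, hence dₒ = f·(1 + 1/m).
dₒ = 119 × (1 + 1/0.87) = 119 × 2.14943 ≈ 255.782 mm.

255.78 mm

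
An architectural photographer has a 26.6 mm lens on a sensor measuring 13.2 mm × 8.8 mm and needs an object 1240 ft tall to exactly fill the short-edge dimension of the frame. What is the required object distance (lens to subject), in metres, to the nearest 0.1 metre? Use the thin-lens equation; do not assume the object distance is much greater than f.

W: 1240 ft × 304.8 mm/ft = 377951.99 mm.
Magnification m = h/W = dᵢ/dₒ; combined with 1/f = 1/dₒ + 1/dᵢ this gives dₒ = f·(1 + W/h).
dₒ = 26.6 mm × (1 + 377952/8.8) = 26.6 × 42950.0895 ≈ 1142472.382 mm = 1142.47 m.

1142.5 m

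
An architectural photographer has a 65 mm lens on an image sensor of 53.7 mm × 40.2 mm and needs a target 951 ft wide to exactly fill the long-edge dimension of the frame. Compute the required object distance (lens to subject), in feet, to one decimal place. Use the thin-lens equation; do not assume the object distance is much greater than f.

1151.3 ft

W: 951 ft × 304.8 mm/ft = 289864.79 mm.
Magnification m = w/W = dᵢ/dₒ; combined with 1/f = 1/dₒ + 1/dᵢ this gives dₒ = f·(1 + W/w).
dₒ = 65 mm × (1 + 289865/53.7) = 65 × 5398.8546 ≈ 350925.547 mm = 350925.547/304.8 ft = 1151.33 ft.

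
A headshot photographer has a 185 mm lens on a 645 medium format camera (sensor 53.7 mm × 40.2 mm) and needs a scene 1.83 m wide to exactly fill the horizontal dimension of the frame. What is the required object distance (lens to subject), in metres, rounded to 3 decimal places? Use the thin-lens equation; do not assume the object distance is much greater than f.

6.489 m

W: 1.83 m = 1830 mm.
Magnification m = w/W = dᵢ/dₒ; combined with 1/f = 1/dₒ + 1/dᵢ this gives dₒ = f·(1 + W/w).
dₒ = 185 mm × (1 + 1830/53.7) = 185 × 35.0782 ≈ 6489.469 mm = 6.48947 m.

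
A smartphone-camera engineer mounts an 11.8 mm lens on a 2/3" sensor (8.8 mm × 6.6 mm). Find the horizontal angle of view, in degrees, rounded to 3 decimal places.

Angle of view α = 2·arctan(w/2f) with w = 8.8 mm and f = 11.8 mm.
w/2f = 0.37288; arctan(0.37288) ≈ 20.4495°, so α ≈ 40.8991°.

40.899°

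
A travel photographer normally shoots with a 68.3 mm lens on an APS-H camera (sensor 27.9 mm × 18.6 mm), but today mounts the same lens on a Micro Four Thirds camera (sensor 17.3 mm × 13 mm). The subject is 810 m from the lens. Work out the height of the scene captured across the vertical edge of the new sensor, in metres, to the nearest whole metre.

The focal length stays 68.3 mm; the relevant sensor dimension is now h = 13 mm. Object distance dₒ = 810 m = 810000 mm.
Thin-lens field height W = h·(dₒ − f)/f = 13 × (810000 − 68.3)/68.3 ≈ 154159.767 mm = 154.16 m.

154 m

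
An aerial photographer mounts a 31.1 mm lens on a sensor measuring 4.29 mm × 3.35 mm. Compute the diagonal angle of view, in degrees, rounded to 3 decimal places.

10.002°

Sensor diagonal = √(4.29² + 3.35²) = √29.6266 ≈ 5.4430 mm.
Angle of view α = 2·arctan(d/2f) with d = 5.4430 mm and f = 31.1 mm.
d/2f = 0.08751; arctan(0.08751) ≈ 5.0011°, so α ≈ 10.0023°.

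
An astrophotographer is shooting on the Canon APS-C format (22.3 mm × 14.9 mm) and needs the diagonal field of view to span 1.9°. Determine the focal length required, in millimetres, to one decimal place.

Sensor diagonal = √(22.3² + 14.9²) = √719.3000 ≈ 26.8198 mm.
From α = 2·arctan(d/2f) we get f = d / (2·tan(α/2)).
With d = 26.8198 mm and α/2 = 0.95°, tan(α/2) ≈ 0.01658, so f ≈ 26.8198 / 0.03316 ≈ 808.6941 mm.

808.7 mm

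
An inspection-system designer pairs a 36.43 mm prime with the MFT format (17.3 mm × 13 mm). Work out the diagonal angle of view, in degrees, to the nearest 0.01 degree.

Sensor diagonal = √(17.3² + 13²) = √468.2900 ≈ 21.6400 mm.
Angle of view α = 2·arctan(d/2f) with d = 21.6400 mm and f = 36.43 mm.
d/2f = 0.29701; arctan(0.29701) ≈ 16.5418°, so α ≈ 33.0837°.

33.08°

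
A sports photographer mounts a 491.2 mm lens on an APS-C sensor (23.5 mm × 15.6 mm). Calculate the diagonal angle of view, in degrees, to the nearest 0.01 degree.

Sensor diagonal = √(23.5² + 15.6²) = √795.6100 ≈ 28.2066 mm.
Angle of view α = 2·arctan(d/2f) with d = 28.2066 mm and f = 491.2 mm.
d/2f = 0.02871; arctan(0.02871) ≈ 1.6446°, so α ≈ 3.2892°.

3.29°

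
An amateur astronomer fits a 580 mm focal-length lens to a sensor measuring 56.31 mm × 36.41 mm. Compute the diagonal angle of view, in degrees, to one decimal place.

Sensor diagonal = √(56.31² + 36.41²) = √4496.5042 ≈ 67.0560 mm.
Angle of view α = 2·arctan(d/2f) with d = 67.0560 mm and f = 580 mm.
d/2f = 0.05781; arctan(0.05781) ≈ 3.3084°, so α ≈ 6.6168°.

6.6°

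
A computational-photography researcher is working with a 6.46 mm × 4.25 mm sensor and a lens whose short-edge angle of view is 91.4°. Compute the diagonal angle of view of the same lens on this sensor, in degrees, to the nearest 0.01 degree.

From the short-edge AOV: f = 4.25 / (2·tan(45.7°)) = 4.25 / 2.04948 ≈ 2.0737 mm.
Sensor diagonal = √(6.46² + 4.25²) = √59.7941 ≈ 7.7327 mm.
Diagonal AOV = 2·arctan(7.7327 / (2 × 2.0737)) = 2·arctan(1.86446) ≈ 123.5864°.

123.59°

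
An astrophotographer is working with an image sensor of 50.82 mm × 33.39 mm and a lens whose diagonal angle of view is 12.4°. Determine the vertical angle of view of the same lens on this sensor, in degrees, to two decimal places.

Sensor diagonal = √(50.82² + 33.39²) = √3697.5645 ≈ 60.8076 mm.
From the diagonal AOV: f = 60.8076 / (2·tan(6.2°)) = 60.8076 / 0.21727 ≈ 279.8717 mm.
Vertical AOV = 2·arctan(33.39 / (2 × 279.8717)) = 2·arctan(0.05965) ≈ 6.8276°.

6.83°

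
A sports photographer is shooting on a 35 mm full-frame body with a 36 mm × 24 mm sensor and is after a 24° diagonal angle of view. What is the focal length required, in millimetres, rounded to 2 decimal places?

101.78 mm

Sensor diagonal = √(36² + 24²) = √1872.0000 ≈ 43.2666 mm.
From α = 2·arctan(d/2f) we get f = d / (2·tan(α/2)).
With d = 43.2666 mm and α/2 = 12°, tan(α/2) ≈ 0.21256, so f ≈ 43.2666 / 0.42511 ≈ 101.7767 mm.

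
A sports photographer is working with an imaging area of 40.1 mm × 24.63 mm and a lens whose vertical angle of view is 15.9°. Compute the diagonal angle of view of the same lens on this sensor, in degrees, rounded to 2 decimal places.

29.88°

From the vertical AOV: f = 24.63 / (2·tan(7.95°)) = 24.63 / 0.27930 ≈ 88.1841 mm.
Sensor diagonal = √(40.1² + 24.63²) = √2214.6469 ≈ 47.0600 mm.
Diagonal AOV = 2·arctan(47.0600 / (2 × 88.1841)) = 2·arctan(0.26683) ≈ 29.8801°.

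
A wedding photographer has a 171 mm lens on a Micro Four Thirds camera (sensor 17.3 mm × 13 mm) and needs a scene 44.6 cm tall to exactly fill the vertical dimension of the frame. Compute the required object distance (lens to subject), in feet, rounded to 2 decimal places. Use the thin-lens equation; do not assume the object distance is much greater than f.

W: 44.6 cm = 446 mm.
Magnification m = h/W = dᵢ/dₒ; combined with 1/f = 1/dₒ + 1/dᵢ this gives dₒ = f·(1 + W/h).
dₒ = 171 mm × (1 + 446/13) = 171 × 35.3077 ≈ 6037.615 mm = 6037.615/304.8 ft = 19.8085 ft.

19.81 ft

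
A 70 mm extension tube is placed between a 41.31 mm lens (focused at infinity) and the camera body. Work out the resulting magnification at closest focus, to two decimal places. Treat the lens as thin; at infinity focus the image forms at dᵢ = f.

1.69×

The tube moves the image plane from f to f + e, so dᵢ = 41.31 + 70 = 111.31 mm. Focus is achieved when 1/f = 1/dₒ + 1/dᵢ, giving dₒ = 1/(1/f − 1/(f+e)).
Magnification m = dᵢ/dₒ = (f+e)·(1/f − 1/(f+e)) = e/f = 70/41.31 ≈ 1.6945.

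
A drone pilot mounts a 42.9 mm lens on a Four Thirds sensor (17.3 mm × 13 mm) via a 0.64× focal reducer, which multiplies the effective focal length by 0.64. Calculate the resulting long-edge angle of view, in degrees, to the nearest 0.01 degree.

Effective focal length f = 42.9 × 0.64 = 27.456 mm.
α = 2·arctan(17.3 / (2 × 27.456)) = 2·arctan(0.31505) ≈ 34.9740°.

34.97°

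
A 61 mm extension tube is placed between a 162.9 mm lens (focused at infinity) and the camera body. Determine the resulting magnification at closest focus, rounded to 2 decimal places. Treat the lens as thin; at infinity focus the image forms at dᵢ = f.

0.37×

The tube moves the image plane from f to f + e, so dᵢ = 162.9 + 61 = 223.9 mm. Focus is achieved when 1/f = 1/dₒ + 1/dᵢ, giving dₒ = 1/(1/f − 1/(f+e)).
Magnification m = dᵢ/dₒ = (f+e)·(1/f − 1/(f+e)) = e/f = 61/162.9 ≈ 0.3745.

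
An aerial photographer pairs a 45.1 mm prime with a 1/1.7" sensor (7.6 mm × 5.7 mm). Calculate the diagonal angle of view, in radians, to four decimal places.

Sensor diagonal = √(7.6² + 5.7²) = √90.2500 ≈ 9.5000 mm.
Angle of view α = 2·arctan(d/2f) with d = 9.5000 mm and f = 45.1 mm.
d/2f = 0.10532; arctan(0.10532) ≈ 0.1049 rad, so α ≈ 0.2099 rad.

0.2099 rad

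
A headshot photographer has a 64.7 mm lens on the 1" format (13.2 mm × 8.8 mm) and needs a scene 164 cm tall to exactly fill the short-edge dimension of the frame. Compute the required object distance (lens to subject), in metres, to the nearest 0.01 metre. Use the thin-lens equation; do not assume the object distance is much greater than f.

W: 164 cm = 1640 mm.
Magnification m = h/W = dᵢ/dₒ; combined with 1/f = 1/dₒ + 1/dᵢ this gives dₒ = f·(1 + W/h).
dₒ = 64.7 mm × (1 + 1640/8.8) = 64.7 × 187.3636 ≈ 12122.427 mm = 12.1224 m.

12.12 m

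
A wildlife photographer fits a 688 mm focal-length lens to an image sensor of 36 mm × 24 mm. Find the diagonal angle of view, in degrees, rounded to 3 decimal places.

3.602°

Sensor diagonal = √(36² + 24²) = √1872.0000 ≈ 43.2666 mm.
Angle of view α = 2·arctan(d/2f) with d = 43.2666 mm and f = 688 mm.
d/2f = 0.03144; arctan(0.03144) ≈ 1.8010°, so α ≈ 3.6020°.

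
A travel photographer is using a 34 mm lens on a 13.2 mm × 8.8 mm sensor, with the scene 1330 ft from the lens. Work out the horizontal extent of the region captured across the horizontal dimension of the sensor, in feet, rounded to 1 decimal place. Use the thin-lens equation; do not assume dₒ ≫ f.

dₒ: 1330 ft × 304.8 mm/ft = 405383.99 mm.
Similar triangles through the lens centre give W/dₒ = w/dᵢ; with 1/f = 1/dₒ + 1/dᵢ this gives W = w·(dₒ − f)/f.
W = 13.2 mm × (405384 − 34) / 34 = 13.2 × 11922.0584 ≈ 157371.171 mm = 157371.171/304.8 ft = 516.31 ft.

516.3 ft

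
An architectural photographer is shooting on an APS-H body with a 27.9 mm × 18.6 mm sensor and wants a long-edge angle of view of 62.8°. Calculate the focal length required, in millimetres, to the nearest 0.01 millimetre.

22.85 mm

From α = 2·arctan(w/2f) we get f = w / (2·tan(α/2)).
With w = 27.9 mm and α/2 = 31.4°, tan(α/2) ≈ 0.61040, so f ≈ 27.9 / 1.22081 ≈ 22.8538 mm.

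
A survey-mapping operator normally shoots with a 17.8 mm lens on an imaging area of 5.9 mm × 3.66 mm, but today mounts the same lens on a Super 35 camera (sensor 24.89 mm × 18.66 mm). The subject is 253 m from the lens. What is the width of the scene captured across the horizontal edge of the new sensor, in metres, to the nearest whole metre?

354 m

The focal length stays 17.8 mm; the relevant sensor dimension is now w = 24.89 mm. Object distance dₒ = 253 m = 253000 mm.
Thin-lens field width W = w·(dₒ − f)/f = 24.89 × (253000 − 17.8)/17.8 ≈ 353748.706 mm = 353.749 m.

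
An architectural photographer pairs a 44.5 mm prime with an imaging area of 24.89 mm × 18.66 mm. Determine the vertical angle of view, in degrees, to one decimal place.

Angle of view α = 2·arctan(h/2f) with h = 18.66 mm and f = 44.5 mm.
h/2f = 0.20966; arctan(0.20966) ≈ 11.8413°, so α ≈ 23.6826°.

23.7°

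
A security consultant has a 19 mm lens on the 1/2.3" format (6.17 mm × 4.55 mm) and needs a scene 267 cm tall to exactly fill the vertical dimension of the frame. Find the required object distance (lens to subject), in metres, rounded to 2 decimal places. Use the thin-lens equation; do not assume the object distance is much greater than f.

W: 267 cm = 2670 mm.
Magnification m = h/W = dᵢ/dₒ; combined with 1/f = 1/dₒ + 1/dᵢ this gives dₒ = f·(1 + W/h).
dₒ = 19 mm × (1 + 2670/4.55) = 19 × 587.8132 ≈ 11168.451 mm = 11.1685 m.

11.17 m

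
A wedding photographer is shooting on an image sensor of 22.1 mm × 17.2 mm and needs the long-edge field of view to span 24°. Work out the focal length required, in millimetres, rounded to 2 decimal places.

From α = 2·arctan(w/2f) we get f = w / (2·tan(α/2)).
With w = 22.1 mm and α/2 = 12°, tan(α/2) ≈ 0.21256, so f ≈ 22.1 / 0.42511 ≈ 51.9862 mm.

51.99 mm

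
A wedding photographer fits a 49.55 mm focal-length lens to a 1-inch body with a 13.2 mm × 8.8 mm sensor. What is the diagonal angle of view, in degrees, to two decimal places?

18.19°

Sensor diagonal = √(13.2² + 8.8²) = √251.6800 ≈ 15.8644 mm.
Angle of view α = 2·arctan(d/2f) with d = 15.8644 mm and f = 49.55 mm.
d/2f = 0.16009; arctan(0.16009) ≈ 9.0950°, so α ≈ 18.1901°.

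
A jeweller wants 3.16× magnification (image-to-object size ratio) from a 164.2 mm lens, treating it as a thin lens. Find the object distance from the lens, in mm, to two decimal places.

With m = dᵢ/dₒ and 1/f = 1/dₒ + 1/dᵢ, substituting dᵢ = m·dₒ gives 1/f = (1 + 1/m)/dₒ, hence dₒ = f·(1 + 1/m).
dₒ = 164.2 × (1 + 1/3.16) = 164.2 × 1.31646 ≈ 216.162 mm.

216.16 mm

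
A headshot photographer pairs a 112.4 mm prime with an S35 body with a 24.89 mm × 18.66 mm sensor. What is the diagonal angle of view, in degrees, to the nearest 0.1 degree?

Sensor diagonal = √(24.89² + 18.66²) = √967.7077 ≈ 31.1080 mm.
Angle of view α = 2·arctan(d/2f) with d = 31.1080 mm and f = 112.4 mm.
d/2f = 0.13838; arctan(0.13838) ≈ 7.8786°, so α ≈ 15.7572°.

15.8°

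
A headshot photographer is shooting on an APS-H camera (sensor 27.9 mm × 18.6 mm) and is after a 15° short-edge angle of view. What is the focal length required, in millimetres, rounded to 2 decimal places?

From α = 2·arctan(h/2f) we get f = h / (2·tan(α/2)).
With h = 18.6 mm and α/2 = 7.5°, tan(α/2) ≈ 0.13165, so f ≈ 18.6 / 0.26330 ≈ 70.6405 mm.

70.64 mm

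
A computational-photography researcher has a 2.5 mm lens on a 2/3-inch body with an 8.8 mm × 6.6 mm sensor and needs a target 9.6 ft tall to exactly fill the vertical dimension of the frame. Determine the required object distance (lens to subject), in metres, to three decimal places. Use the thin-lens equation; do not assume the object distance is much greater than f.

1.111 m

W: 9.6 ft × 304.8 mm/ft = 2926.08 mm.
Magnification m = h/W = dᵢ/dₒ; combined with 1/f = 1/dₒ + 1/dᵢ this gives dₒ = f·(1 + W/h).
dₒ = 2.5 mm × (1 + 2926.08/6.6) = 2.5 × 444.3454 ≈ 1110.864 mm = 1.11086 m.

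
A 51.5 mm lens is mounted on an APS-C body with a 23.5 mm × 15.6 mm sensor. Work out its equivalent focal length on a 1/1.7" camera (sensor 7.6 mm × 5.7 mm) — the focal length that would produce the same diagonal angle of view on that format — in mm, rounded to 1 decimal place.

Sensor diagonal = √(23.5² + 15.6²) = √795.6100 ≈ 28.2066 mm.
Sensor diagonal = √(7.6² + 5.7²) = √90.2500 ≈ 9.5000 mm.
Equal angle of view means equal diagonal/f ratio, so f₂ = f₁ · (diagonal₂/diagonal₁) = 51.5 × 9.5000/28.2066.
f₂ = 51.5 × 0.33680 ≈ 17.345 mm.

17.3 mm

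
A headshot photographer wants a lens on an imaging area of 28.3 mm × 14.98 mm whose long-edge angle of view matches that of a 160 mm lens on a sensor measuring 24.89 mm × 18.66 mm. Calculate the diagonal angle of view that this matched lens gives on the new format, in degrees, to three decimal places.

Equal long-edge AOV ⇒ f₂ = f₁ · 28.3/24.89 = 160 × 1.13700 ≈ 181.9204 mm.
Sensor diagonal = √(28.3² + 14.98²) = √1025.2904 ≈ 32.0202 mm.
Diagonal AOV on the new format = 2·arctan(32.0202 / (2 × 181.9204)) = 2·arctan(0.08801) ≈ 10.0588°.

10.059°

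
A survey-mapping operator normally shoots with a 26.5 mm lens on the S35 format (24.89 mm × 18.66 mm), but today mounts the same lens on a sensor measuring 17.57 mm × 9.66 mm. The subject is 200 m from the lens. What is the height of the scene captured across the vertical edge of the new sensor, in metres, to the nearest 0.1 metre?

The focal length stays 26.5 mm; the relevant sensor dimension is now h = 9.66 mm. Object distance dₒ = 200 m = 200000 mm.
Thin-lens field height W = h·(dₒ − f)/f = 9.66 × (200000 − 26.5)/26.5 ≈ 72896.000 mm = 72.896 m.

72.9 m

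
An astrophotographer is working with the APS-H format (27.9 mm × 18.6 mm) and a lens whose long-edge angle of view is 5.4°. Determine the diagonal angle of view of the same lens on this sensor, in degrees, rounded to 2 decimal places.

6.49°

From the long-edge AOV: f = 27.9 / (2·tan(2.7°)) = 27.9 / 0.09432 ≈ 295.8090 mm.
Sensor diagonal = √(27.9² + 18.6²) = √1124.3700 ≈ 33.5316 mm.
Diagonal AOV = 2·arctan(33.5316 / (2 × 295.8090)) = 2·arctan(0.05668) ≈ 6.4879°.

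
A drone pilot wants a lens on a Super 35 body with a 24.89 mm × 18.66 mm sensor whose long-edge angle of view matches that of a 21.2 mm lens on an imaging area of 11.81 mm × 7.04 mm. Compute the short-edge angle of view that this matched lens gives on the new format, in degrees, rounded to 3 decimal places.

23.590°

Equal long-edge AOV ⇒ f₂ = f₁ · 24.89/11.81 = 21.2 × 2.10754 ≈ 44.6798 mm.
Short-edge AOV on the new format = 2·arctan(18.66 / (2 × 44.6798)) = 2·arctan(0.20882) ≈ 23.5900°.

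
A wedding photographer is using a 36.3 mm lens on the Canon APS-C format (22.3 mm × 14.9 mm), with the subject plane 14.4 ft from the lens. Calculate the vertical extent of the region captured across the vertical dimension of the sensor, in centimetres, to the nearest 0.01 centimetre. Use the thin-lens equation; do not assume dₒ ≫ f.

178.67 cm

dₒ: 14.4 ft × 304.8 mm/ft = 4389.12 mm.
Similar triangles through the lens centre give W/dₒ = h/dᵢ; with 1/f = 1/dₒ + 1/dᵢ this gives W = h·(dₒ − f)/f.
W = 14.9 mm × (4389.12 − 36.3) / 36.3 = 14.9 × 119.9124 ≈ 1786.695 mm = 178.669 cm.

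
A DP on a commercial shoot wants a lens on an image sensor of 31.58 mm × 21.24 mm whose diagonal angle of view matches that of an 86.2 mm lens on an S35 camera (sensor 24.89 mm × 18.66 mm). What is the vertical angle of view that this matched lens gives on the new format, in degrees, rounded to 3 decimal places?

11.501°

Sensor diagonal = √(24.89² + 18.66²) = √967.7077 ≈ 31.1080 mm.
Sensor diagonal = √(31.58² + 21.24²) = √1448.4340 ≈ 38.0583 mm.
Equal diagonal AOV ⇒ f₂ = f₁ · 38.0583/31.1080 = 86.2 × 1.22342 ≈ 105.4592 mm.
Vertical AOV on the new format = 2·arctan(21.24 / (2 × 105.4592)) = 2·arctan(0.10070) ≈ 11.5009°.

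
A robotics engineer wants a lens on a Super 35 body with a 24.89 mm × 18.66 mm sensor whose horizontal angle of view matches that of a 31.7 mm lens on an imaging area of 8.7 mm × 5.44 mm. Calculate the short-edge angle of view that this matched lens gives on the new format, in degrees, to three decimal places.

Equal horizontal AOV ⇒ f₂ = f₁ · 24.89/8.7 = 31.7 × 2.86092 ≈ 90.6911 mm.
Short-edge AOV on the new format = 2·arctan(18.66 / (2 × 90.6911)) = 2·arctan(0.10288) ≈ 11.7475°.

11.747°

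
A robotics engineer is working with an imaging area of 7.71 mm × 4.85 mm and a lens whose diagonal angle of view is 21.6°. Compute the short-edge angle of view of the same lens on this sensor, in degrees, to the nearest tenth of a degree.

Sensor diagonal = √(7.71² + 4.85²) = √82.9666 ≈ 9.1086 mm.
From the diagonal AOV: f = 9.1086 / (2·tan(10.8°)) = 9.1086 / 0.38152 ≈ 23.8745 mm.
Short-edge AOV = 2·arctan(4.85 / (2 × 23.8745)) = 2·arctan(0.10157) ≈ 11.5996°.

11.6°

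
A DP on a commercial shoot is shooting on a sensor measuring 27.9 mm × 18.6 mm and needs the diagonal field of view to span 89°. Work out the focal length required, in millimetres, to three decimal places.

Sensor diagonal = √(27.9² + 18.6²) = √1124.3700 ≈ 33.5316 mm.
From α = 2·arctan(d/2f) we get f = d / (2·tan(α/2)).
With d = 33.5316 mm and α/2 = 44.5°, tan(α/2) ≈ 0.98270, so f ≈ 33.5316 / 1.96539 ≈ 17.0610 mm.

17.061 mm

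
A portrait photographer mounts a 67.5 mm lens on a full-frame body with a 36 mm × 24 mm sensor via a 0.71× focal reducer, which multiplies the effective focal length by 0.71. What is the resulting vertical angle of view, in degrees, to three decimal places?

Effective focal length f = 67.5 × 0.71 = 47.925 mm.
α = 2·arctan(24 / (2 × 47.925)) = 2·arctan(0.25039) ≈ 28.1147°.

28.115°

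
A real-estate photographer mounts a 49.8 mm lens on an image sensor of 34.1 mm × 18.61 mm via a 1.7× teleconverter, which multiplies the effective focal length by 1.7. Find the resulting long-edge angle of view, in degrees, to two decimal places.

22.77°

Effective focal length f = 49.8 × 1.7 = 84.66 mm.
α = 2·arctan(34.1 / (2 × 84.66)) = 2·arctan(0.20139) ≈ 22.7734°.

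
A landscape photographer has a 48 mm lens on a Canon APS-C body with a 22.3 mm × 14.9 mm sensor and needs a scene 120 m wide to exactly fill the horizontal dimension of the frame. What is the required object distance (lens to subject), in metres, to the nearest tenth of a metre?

W: 120 m = 120000 mm.
Magnification m = w/W = dᵢ/dₒ; combined with 1/f = 1/dₒ + 1/dᵢ this gives dₒ = f·(1 + W/w).
dₒ = 48 mm × (1 + 120000/22.3) = 48 × 5382.1659 ≈ 258343.964 mm = 258.344 m.

258.3 m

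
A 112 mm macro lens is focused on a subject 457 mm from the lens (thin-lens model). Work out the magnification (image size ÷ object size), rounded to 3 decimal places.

0.325×

Thin lens: 1/f = 1/dₒ + 1/dᵢ → 1/dᵢ = 1/112 − 1/457 = 0.0067404 mm⁻¹, so dᵢ ≈ 148.3594 mm.
Magnification m = dᵢ/dₒ = 148.3594/457 ≈ 0.32464.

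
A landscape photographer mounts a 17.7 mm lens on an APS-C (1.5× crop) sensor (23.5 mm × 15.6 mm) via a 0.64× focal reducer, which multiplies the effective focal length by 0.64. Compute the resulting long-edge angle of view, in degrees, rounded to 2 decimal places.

92.10°

Effective focal length f = 17.7 × 0.64 = 11.328 mm.
α = 2·arctan(23.5 / (2 × 11.328)) = 2·arctan(1.03725) ≈ 92.0952°.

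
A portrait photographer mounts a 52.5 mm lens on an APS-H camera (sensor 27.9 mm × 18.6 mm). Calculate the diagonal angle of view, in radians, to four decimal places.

Sensor diagonal = √(27.9² + 18.6²) = √1124.3700 ≈ 33.5316 mm.
Angle of view α = 2·arctan(d/2f) with d = 33.5316 mm and f = 52.5 mm.
d/2f = 0.31935; arctan(0.31935) ≈ 0.3091 rad, so α ≈ 0.6182 rad.

0.6182 rad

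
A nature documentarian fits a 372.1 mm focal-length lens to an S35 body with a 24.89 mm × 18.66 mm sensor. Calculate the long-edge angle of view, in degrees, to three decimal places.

3.831°

Angle of view α = 2·arctan(w/2f) with w = 24.89 mm and f = 372.1 mm.
w/2f = 0.03345; arctan(0.03345) ≈ 1.9156°, so α ≈ 3.8311°.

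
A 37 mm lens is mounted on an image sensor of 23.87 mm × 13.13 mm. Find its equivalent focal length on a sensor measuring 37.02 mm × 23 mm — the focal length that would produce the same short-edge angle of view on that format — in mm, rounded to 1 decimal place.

Equal angle of view means equal height/f ratio, so f₂ = f₁ · (height₂/height₁) = 37 × 23/13.13.
f₂ = 37 × 1.75171 ≈ 64.813 mm.

64.8 mm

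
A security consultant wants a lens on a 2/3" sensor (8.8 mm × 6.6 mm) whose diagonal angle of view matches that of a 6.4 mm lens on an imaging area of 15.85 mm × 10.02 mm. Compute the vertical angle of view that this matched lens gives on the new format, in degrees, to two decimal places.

82.63°

Sensor diagonal = √(15.85² + 10.02²) = √351.6229 ≈ 18.7516 mm.
Sensor diagonal = √(8.8² + 6.6²) = √121.0000 ≈ 11.0000 mm.
Equal diagonal AOV ⇒ f₂ = f₁ · 11.0000/18.7516 = 6.4 × 0.58662 ≈ 3.7543 mm.
Vertical AOV on the new format = 2·arctan(6.6 / (2 × 3.7543)) = 2·arctan(0.87898) ≈ 82.6298°.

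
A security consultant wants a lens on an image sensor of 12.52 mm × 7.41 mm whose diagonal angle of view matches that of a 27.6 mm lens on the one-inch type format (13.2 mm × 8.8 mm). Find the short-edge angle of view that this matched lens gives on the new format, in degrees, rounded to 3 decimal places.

16.656°

Sensor diagonal = √(13.2² + 8.8²) = √251.6800 ≈ 15.8644 mm.
Sensor diagonal = √(12.52² + 7.41²) = √211.6585 ≈ 14.5485 mm.
Equal diagonal AOV ⇒ f₂ = f₁ · 14.5485/15.8644 = 27.6 × 0.91705 ≈ 25.3106 mm.
Short-edge AOV on the new format = 2·arctan(7.41 / (2 × 25.3106)) = 2·arctan(0.14638) ≈ 16.6558°.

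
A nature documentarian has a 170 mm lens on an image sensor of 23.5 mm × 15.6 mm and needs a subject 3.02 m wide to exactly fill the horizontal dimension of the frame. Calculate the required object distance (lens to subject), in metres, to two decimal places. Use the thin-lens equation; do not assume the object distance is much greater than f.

W: 3.02 m = 3020 mm.
Magnification m = w/W = dᵢ/dₒ; combined with 1/f = 1/dₒ + 1/dᵢ this gives dₒ = f·(1 + W/w).
dₒ = 170 mm × (1 + 3020/23.5) = 170 × 129.5106 ≈ 22016.809 mm = 22.0168 m.

22.02 m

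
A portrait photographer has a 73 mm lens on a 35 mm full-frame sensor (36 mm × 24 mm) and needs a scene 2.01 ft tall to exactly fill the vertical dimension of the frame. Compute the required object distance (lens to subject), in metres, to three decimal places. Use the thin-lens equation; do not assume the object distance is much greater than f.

1.936 m

W: 2.01 ft × 304.8 mm/ft = 612.65 mm.
Magnification m = h/W = dᵢ/dₒ; combined with 1/f = 1/dₒ + 1/dᵢ this gives dₒ = f·(1 + W/h).
dₒ = 73 mm × (1 + 612.648/24) = 73 × 26.5270 ≈ 1936.471 mm = 1.93647 m.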